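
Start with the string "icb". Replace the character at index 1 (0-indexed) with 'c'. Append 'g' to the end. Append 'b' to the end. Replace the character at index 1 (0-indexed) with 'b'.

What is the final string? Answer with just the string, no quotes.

Applying each edit step by step:
Start: "icb"
Op 1 (replace idx 1: 'c' -> 'c'): "icb" -> "icb"
Op 2 (append 'g'): "icb" -> "icbg"
Op 3 (append 'b'): "icbg" -> "icbgb"
Op 4 (replace idx 1: 'c' -> 'b'): "icbgb" -> "ibbgb"

Answer: ibbgb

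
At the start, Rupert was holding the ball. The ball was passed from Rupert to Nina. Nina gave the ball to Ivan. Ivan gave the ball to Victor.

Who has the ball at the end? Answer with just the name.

Answer: Victor

Derivation:
Tracking the ball through each event:
Start: Rupert has the ball.
After event 1: Nina has the ball.
After event 2: Ivan has the ball.
After event 3: Victor has the ball.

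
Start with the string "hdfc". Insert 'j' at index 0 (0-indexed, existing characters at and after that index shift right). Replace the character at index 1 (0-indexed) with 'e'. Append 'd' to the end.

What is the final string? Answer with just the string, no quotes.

Applying each edit step by step:
Start: "hdfc"
Op 1 (insert 'j' at idx 0): "hdfc" -> "jhdfc"
Op 2 (replace idx 1: 'h' -> 'e'): "jhdfc" -> "jedfc"
Op 3 (append 'd'): "jedfc" -> "jedfcd"

Answer: jedfcd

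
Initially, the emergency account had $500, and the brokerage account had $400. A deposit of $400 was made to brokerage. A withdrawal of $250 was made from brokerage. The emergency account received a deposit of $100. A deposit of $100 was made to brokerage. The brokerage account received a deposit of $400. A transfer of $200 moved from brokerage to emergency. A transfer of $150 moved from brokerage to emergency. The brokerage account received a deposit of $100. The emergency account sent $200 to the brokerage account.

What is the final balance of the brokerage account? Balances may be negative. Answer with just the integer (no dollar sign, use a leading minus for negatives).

Tracking account balances step by step:
Start: emergency=500, brokerage=400
Event 1 (deposit 400 to brokerage): brokerage: 400 + 400 = 800. Balances: emergency=500, brokerage=800
Event 2 (withdraw 250 from brokerage): brokerage: 800 - 250 = 550. Balances: emergency=500, brokerage=550
Event 3 (deposit 100 to emergency): emergency: 500 + 100 = 600. Balances: emergency=600, brokerage=550
Event 4 (deposit 100 to brokerage): brokerage: 550 + 100 = 650. Balances: emergency=600, brokerage=650
Event 5 (deposit 400 to brokerage): brokerage: 650 + 400 = 1050. Balances: emergency=600, brokerage=1050
Event 6 (transfer 200 brokerage -> emergency): brokerage: 1050 - 200 = 850, emergency: 600 + 200 = 800. Balances: emergency=800, brokerage=850
Event 7 (transfer 150 brokerage -> emergency): brokerage: 850 - 150 = 700, emergency: 800 + 150 = 950. Balances: emergency=950, brokerage=700
Event 8 (deposit 100 to brokerage): brokerage: 700 + 100 = 800. Balances: emergency=950, brokerage=800
Event 9 (transfer 200 emergency -> brokerage): emergency: 950 - 200 = 750, brokerage: 800 + 200 = 1000. Balances: emergency=750, brokerage=1000

Final balance of brokerage: 1000

Answer: 1000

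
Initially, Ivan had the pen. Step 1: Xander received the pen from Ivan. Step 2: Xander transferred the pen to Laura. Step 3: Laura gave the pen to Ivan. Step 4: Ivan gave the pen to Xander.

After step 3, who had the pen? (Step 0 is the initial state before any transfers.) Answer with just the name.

Answer: Ivan

Derivation:
Tracking the pen holder through step 3:
After step 0 (start): Ivan
After step 1: Xander
After step 2: Laura
After step 3: Ivan

At step 3, the holder is Ivan.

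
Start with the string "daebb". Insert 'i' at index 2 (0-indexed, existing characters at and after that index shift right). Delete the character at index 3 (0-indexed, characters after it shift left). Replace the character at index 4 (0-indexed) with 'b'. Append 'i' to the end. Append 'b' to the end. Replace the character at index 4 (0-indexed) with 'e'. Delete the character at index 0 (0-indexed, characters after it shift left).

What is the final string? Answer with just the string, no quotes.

Answer: aibeib

Derivation:
Applying each edit step by step:
Start: "daebb"
Op 1 (insert 'i' at idx 2): "daebb" -> "daiebb"
Op 2 (delete idx 3 = 'e'): "daiebb" -> "daibb"
Op 3 (replace idx 4: 'b' -> 'b'): "daibb" -> "daibb"
Op 4 (append 'i'): "daibb" -> "daibbi"
Op 5 (append 'b'): "daibbi" -> "daibbib"
Op 6 (replace idx 4: 'b' -> 'e'): "daibbib" -> "daibeib"
Op 7 (delete idx 0 = 'd'): "daibeib" -> "aibeib"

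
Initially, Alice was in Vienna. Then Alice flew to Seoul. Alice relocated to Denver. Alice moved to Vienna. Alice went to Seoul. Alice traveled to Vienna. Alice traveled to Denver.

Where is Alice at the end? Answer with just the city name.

Tracking Alice's location:
Start: Alice is in Vienna.
After move 1: Vienna -> Seoul. Alice is in Seoul.
After move 2: Seoul -> Denver. Alice is in Denver.
After move 3: Denver -> Vienna. Alice is in Vienna.
After move 4: Vienna -> Seoul. Alice is in Seoul.
After move 5: Seoul -> Vienna. Alice is in Vienna.
After move 6: Vienna -> Denver. Alice is in Denver.

Answer: Denver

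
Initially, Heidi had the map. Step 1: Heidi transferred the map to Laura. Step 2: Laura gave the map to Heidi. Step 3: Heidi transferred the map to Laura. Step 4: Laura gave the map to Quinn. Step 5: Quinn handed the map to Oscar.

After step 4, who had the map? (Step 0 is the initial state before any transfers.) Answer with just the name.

Answer: Quinn

Derivation:
Tracking the map holder through step 4:
After step 0 (start): Heidi
After step 1: Laura
After step 2: Heidi
After step 3: Laura
After step 4: Quinn

At step 4, the holder is Quinn.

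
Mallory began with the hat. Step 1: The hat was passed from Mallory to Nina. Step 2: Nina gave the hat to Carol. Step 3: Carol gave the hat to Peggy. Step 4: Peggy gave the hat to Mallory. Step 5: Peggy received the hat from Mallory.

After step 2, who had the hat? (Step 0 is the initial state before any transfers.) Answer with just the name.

Tracking the hat holder through step 2:
After step 0 (start): Mallory
After step 1: Nina
After step 2: Carol

At step 2, the holder is Carol.

Answer: Carol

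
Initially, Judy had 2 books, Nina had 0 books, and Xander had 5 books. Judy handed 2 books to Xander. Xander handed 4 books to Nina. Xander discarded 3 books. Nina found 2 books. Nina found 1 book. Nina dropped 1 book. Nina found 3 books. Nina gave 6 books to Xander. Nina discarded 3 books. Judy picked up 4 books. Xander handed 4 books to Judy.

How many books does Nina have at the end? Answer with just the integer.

Tracking counts step by step:
Start: Judy=2, Nina=0, Xander=5
Event 1 (Judy -> Xander, 2): Judy: 2 -> 0, Xander: 5 -> 7. State: Judy=0, Nina=0, Xander=7
Event 2 (Xander -> Nina, 4): Xander: 7 -> 3, Nina: 0 -> 4. State: Judy=0, Nina=4, Xander=3
Event 3 (Xander -3): Xander: 3 -> 0. State: Judy=0, Nina=4, Xander=0
Event 4 (Nina +2): Nina: 4 -> 6. State: Judy=0, Nina=6, Xander=0
Event 5 (Nina +1): Nina: 6 -> 7. State: Judy=0, Nina=7, Xander=0
Event 6 (Nina -1): Nina: 7 -> 6. State: Judy=0, Nina=6, Xander=0
Event 7 (Nina +3): Nina: 6 -> 9. State: Judy=0, Nina=9, Xander=0
Event 8 (Nina -> Xander, 6): Nina: 9 -> 3, Xander: 0 -> 6. State: Judy=0, Nina=3, Xander=6
Event 9 (Nina -3): Nina: 3 -> 0. State: Judy=0, Nina=0, Xander=6
Event 10 (Judy +4): Judy: 0 -> 4. State: Judy=4, Nina=0, Xander=6
Event 11 (Xander -> Judy, 4): Xander: 6 -> 2, Judy: 4 -> 8. State: Judy=8, Nina=0, Xander=2

Nina's final count: 0

Answer: 0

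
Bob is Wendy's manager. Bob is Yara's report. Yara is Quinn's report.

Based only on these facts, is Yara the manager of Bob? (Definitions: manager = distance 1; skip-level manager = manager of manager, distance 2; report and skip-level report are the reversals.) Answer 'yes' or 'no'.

Reconstructing the manager chain from the given facts:
  Quinn -> Yara -> Bob -> Wendy
(each arrow means 'manager of the next')
Positions in the chain (0 = top):
  position of Quinn: 0
  position of Yara: 1
  position of Bob: 2
  position of Wendy: 3

Yara is at position 1, Bob is at position 2; signed distance (j - i) = 1.
'manager' requires j - i = 1. Actual distance is 1, so the relation HOLDS.

Answer: yes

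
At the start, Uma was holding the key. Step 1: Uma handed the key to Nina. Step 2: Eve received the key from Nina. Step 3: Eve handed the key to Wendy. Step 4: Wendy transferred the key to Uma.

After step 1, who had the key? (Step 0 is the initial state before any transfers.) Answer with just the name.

Tracking the key holder through step 1:
After step 0 (start): Uma
After step 1: Nina

At step 1, the holder is Nina.

Answer: Nina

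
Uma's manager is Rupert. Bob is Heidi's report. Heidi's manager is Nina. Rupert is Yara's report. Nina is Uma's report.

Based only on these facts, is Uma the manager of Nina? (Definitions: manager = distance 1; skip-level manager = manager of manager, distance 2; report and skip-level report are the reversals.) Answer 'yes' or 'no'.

Answer: yes

Derivation:
Reconstructing the manager chain from the given facts:
  Yara -> Rupert -> Uma -> Nina -> Heidi -> Bob
(each arrow means 'manager of the next')
Positions in the chain (0 = top):
  position of Yara: 0
  position of Rupert: 1
  position of Uma: 2
  position of Nina: 3
  position of Heidi: 4
  position of Bob: 5

Uma is at position 2, Nina is at position 3; signed distance (j - i) = 1.
'manager' requires j - i = 1. Actual distance is 1, so the relation HOLDS.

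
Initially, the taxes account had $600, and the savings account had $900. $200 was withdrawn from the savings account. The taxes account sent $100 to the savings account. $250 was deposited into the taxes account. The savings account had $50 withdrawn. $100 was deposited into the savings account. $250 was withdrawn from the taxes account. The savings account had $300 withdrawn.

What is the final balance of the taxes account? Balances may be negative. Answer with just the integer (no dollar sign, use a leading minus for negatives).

Tracking account balances step by step:
Start: taxes=600, savings=900
Event 1 (withdraw 200 from savings): savings: 900 - 200 = 700. Balances: taxes=600, savings=700
Event 2 (transfer 100 taxes -> savings): taxes: 600 - 100 = 500, savings: 700 + 100 = 800. Balances: taxes=500, savings=800
Event 3 (deposit 250 to taxes): taxes: 500 + 250 = 750. Balances: taxes=750, savings=800
Event 4 (withdraw 50 from savings): savings: 800 - 50 = 750. Balances: taxes=750, savings=750
Event 5 (deposit 100 to savings): savings: 750 + 100 = 850. Balances: taxes=750, savings=850
Event 6 (withdraw 250 from taxes): taxes: 750 - 250 = 500. Balances: taxes=500, savings=850
Event 7 (withdraw 300 from savings): savings: 850 - 300 = 550. Balances: taxes=500, savings=550

Final balance of taxes: 500

Answer: 500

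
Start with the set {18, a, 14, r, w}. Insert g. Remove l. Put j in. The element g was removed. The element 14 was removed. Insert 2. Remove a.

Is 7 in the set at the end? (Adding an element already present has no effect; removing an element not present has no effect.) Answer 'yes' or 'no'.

Tracking the set through each operation:
Start: {14, 18, a, r, w}
Event 1 (add g): added. Set: {14, 18, a, g, r, w}
Event 2 (remove l): not present, no change. Set: {14, 18, a, g, r, w}
Event 3 (add j): added. Set: {14, 18, a, g, j, r, w}
Event 4 (remove g): removed. Set: {14, 18, a, j, r, w}
Event 5 (remove 14): removed. Set: {18, a, j, r, w}
Event 6 (add 2): added. Set: {18, 2, a, j, r, w}
Event 7 (remove a): removed. Set: {18, 2, j, r, w}

Final set: {18, 2, j, r, w} (size 5)
7 is NOT in the final set.

Answer: no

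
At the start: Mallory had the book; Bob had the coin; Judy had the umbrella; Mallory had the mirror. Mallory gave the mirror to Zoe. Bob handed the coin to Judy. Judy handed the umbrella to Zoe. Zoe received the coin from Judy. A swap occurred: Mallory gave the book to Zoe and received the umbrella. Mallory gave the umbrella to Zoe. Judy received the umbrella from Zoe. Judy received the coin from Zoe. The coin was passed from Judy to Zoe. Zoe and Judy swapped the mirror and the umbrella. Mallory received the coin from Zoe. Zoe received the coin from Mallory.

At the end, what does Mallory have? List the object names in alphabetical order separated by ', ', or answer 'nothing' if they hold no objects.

Tracking all object holders:
Start: book:Mallory, coin:Bob, umbrella:Judy, mirror:Mallory
Event 1 (give mirror: Mallory -> Zoe). State: book:Mallory, coin:Bob, umbrella:Judy, mirror:Zoe
Event 2 (give coin: Bob -> Judy). State: book:Mallory, coin:Judy, umbrella:Judy, mirror:Zoe
Event 3 (give umbrella: Judy -> Zoe). State: book:Mallory, coin:Judy, umbrella:Zoe, mirror:Zoe
Event 4 (give coin: Judy -> Zoe). State: book:Mallory, coin:Zoe, umbrella:Zoe, mirror:Zoe
Event 5 (swap book<->umbrella: now book:Zoe, umbrella:Mallory). State: book:Zoe, coin:Zoe, umbrella:Mallory, mirror:Zoe
Event 6 (give umbrella: Mallory -> Zoe). State: book:Zoe, coin:Zoe, umbrella:Zoe, mirror:Zoe
Event 7 (give umbrella: Zoe -> Judy). State: book:Zoe, coin:Zoe, umbrella:Judy, mirror:Zoe
Event 8 (give coin: Zoe -> Judy). State: book:Zoe, coin:Judy, umbrella:Judy, mirror:Zoe
Event 9 (give coin: Judy -> Zoe). State: book:Zoe, coin:Zoe, umbrella:Judy, mirror:Zoe
Event 10 (swap mirror<->umbrella: now mirror:Judy, umbrella:Zoe). State: book:Zoe, coin:Zoe, umbrella:Zoe, mirror:Judy
Event 11 (give coin: Zoe -> Mallory). State: book:Zoe, coin:Mallory, umbrella:Zoe, mirror:Judy
Event 12 (give coin: Mallory -> Zoe). State: book:Zoe, coin:Zoe, umbrella:Zoe, mirror:Judy

Final state: book:Zoe, coin:Zoe, umbrella:Zoe, mirror:Judy
Mallory holds: (nothing).

Answer: nothing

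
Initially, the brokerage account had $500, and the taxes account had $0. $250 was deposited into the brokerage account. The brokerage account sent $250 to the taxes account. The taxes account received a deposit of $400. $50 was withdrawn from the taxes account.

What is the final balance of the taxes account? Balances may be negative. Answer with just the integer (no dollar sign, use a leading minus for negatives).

Answer: 600

Derivation:
Tracking account balances step by step:
Start: brokerage=500, taxes=0
Event 1 (deposit 250 to brokerage): brokerage: 500 + 250 = 750. Balances: brokerage=750, taxes=0
Event 2 (transfer 250 brokerage -> taxes): brokerage: 750 - 250 = 500, taxes: 0 + 250 = 250. Balances: brokerage=500, taxes=250
Event 3 (deposit 400 to taxes): taxes: 250 + 400 = 650. Balances: brokerage=500, taxes=650
Event 4 (withdraw 50 from taxes): taxes: 650 - 50 = 600. Balances: brokerage=500, taxes=600

Final balance of taxes: 600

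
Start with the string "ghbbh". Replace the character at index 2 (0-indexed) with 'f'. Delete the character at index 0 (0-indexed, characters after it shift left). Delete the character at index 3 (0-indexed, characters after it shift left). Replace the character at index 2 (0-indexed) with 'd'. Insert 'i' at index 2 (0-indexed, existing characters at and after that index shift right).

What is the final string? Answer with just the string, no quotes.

Answer: hfid

Derivation:
Applying each edit step by step:
Start: "ghbbh"
Op 1 (replace idx 2: 'b' -> 'f'): "ghbbh" -> "ghfbh"
Op 2 (delete idx 0 = 'g'): "ghfbh" -> "hfbh"
Op 3 (delete idx 3 = 'h'): "hfbh" -> "hfb"
Op 4 (replace idx 2: 'b' -> 'd'): "hfb" -> "hfd"
Op 5 (insert 'i' at idx 2): "hfd" -> "hfid"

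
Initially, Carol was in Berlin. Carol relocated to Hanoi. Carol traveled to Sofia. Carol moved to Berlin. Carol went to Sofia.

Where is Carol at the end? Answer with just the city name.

Answer: Sofia

Derivation:
Tracking Carol's location:
Start: Carol is in Berlin.
After move 1: Berlin -> Hanoi. Carol is in Hanoi.
After move 2: Hanoi -> Sofia. Carol is in Sofia.
After move 3: Sofia -> Berlin. Carol is in Berlin.
After move 4: Berlin -> Sofia. Carol is in Sofia.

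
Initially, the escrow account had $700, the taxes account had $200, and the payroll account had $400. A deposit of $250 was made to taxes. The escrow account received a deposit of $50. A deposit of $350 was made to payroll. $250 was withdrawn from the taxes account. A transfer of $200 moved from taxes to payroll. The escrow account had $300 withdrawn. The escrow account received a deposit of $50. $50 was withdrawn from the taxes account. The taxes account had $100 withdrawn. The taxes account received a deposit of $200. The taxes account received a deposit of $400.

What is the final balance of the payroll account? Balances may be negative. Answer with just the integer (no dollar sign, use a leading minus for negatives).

Answer: 950

Derivation:
Tracking account balances step by step:
Start: escrow=700, taxes=200, payroll=400
Event 1 (deposit 250 to taxes): taxes: 200 + 250 = 450. Balances: escrow=700, taxes=450, payroll=400
Event 2 (deposit 50 to escrow): escrow: 700 + 50 = 750. Balances: escrow=750, taxes=450, payroll=400
Event 3 (deposit 350 to payroll): payroll: 400 + 350 = 750. Balances: escrow=750, taxes=450, payroll=750
Event 4 (withdraw 250 from taxes): taxes: 450 - 250 = 200. Balances: escrow=750, taxes=200, payroll=750
Event 5 (transfer 200 taxes -> payroll): taxes: 200 - 200 = 0, payroll: 750 + 200 = 950. Balances: escrow=750, taxes=0, payroll=950
Event 6 (withdraw 300 from escrow): escrow: 750 - 300 = 450. Balances: escrow=450, taxes=0, payroll=950
Event 7 (deposit 50 to escrow): escrow: 450 + 50 = 500. Balances: escrow=500, taxes=0, payroll=950
Event 8 (withdraw 50 from taxes): taxes: 0 - 50 = -50. Balances: escrow=500, taxes=-50, payroll=950
Event 9 (withdraw 100 from taxes): taxes: -50 - 100 = -150. Balances: escrow=500, taxes=-150, payroll=950
Event 10 (deposit 200 to taxes): taxes: -150 + 200 = 50. Balances: escrow=500, taxes=50, payroll=950
Event 11 (deposit 400 to taxes): taxes: 50 + 400 = 450. Balances: escrow=500, taxes=450, payroll=950

Final balance of payroll: 950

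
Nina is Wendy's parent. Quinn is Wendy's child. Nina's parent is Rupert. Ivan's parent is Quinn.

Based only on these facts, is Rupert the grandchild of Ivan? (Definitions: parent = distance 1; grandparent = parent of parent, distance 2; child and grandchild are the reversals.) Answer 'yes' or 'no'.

Reconstructing the parent chain from the given facts:
  Rupert -> Nina -> Wendy -> Quinn -> Ivan
(each arrow means 'parent of the next')
Positions in the chain (0 = top):
  position of Rupert: 0
  position of Nina: 1
  position of Wendy: 2
  position of Quinn: 3
  position of Ivan: 4

Rupert is at position 0, Ivan is at position 4; signed distance (j - i) = 4.
'grandchild' requires j - i = -2. Actual distance is 4, so the relation does NOT hold.

Answer: no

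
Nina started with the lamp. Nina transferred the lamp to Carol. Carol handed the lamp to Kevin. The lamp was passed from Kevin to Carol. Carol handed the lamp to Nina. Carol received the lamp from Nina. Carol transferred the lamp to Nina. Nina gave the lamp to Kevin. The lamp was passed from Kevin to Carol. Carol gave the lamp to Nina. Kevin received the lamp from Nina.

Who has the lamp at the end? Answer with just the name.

Tracking the lamp through each event:
Start: Nina has the lamp.
After event 1: Carol has the lamp.
After event 2: Kevin has the lamp.
After event 3: Carol has the lamp.
After event 4: Nina has the lamp.
After event 5: Carol has the lamp.
After event 6: Nina has the lamp.
After event 7: Kevin has the lamp.
After event 8: Carol has the lamp.
After event 9: Nina has the lamp.
After event 10: Kevin has the lamp.

Answer: Kevin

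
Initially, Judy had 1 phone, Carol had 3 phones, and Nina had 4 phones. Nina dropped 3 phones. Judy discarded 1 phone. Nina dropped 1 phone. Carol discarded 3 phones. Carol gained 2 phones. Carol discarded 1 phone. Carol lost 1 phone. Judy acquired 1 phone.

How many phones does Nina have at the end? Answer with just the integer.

Tracking counts step by step:
Start: Judy=1, Carol=3, Nina=4
Event 1 (Nina -3): Nina: 4 -> 1. State: Judy=1, Carol=3, Nina=1
Event 2 (Judy -1): Judy: 1 -> 0. State: Judy=0, Carol=3, Nina=1
Event 3 (Nina -1): Nina: 1 -> 0. State: Judy=0, Carol=3, Nina=0
Event 4 (Carol -3): Carol: 3 -> 0. State: Judy=0, Carol=0, Nina=0
Event 5 (Carol +2): Carol: 0 -> 2. State: Judy=0, Carol=2, Nina=0
Event 6 (Carol -1): Carol: 2 -> 1. State: Judy=0, Carol=1, Nina=0
Event 7 (Carol -1): Carol: 1 -> 0. State: Judy=0, Carol=0, Nina=0
Event 8 (Judy +1): Judy: 0 -> 1. State: Judy=1, Carol=0, Nina=0

Nina's final count: 0

Answer: 0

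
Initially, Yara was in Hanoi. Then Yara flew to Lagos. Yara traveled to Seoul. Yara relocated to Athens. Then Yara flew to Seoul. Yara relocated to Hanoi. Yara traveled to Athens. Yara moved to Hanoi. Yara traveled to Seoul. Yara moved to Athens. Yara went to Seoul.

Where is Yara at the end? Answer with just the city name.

Answer: Seoul

Derivation:
Tracking Yara's location:
Start: Yara is in Hanoi.
After move 1: Hanoi -> Lagos. Yara is in Lagos.
After move 2: Lagos -> Seoul. Yara is in Seoul.
After move 3: Seoul -> Athens. Yara is in Athens.
After move 4: Athens -> Seoul. Yara is in Seoul.
After move 5: Seoul -> Hanoi. Yara is in Hanoi.
After move 6: Hanoi -> Athens. Yara is in Athens.
After move 7: Athens -> Hanoi. Yara is in Hanoi.
After move 8: Hanoi -> Seoul. Yara is in Seoul.
After move 9: Seoul -> Athens. Yara is in Athens.
After move 10: Athens -> Seoul. Yara is in Seoul.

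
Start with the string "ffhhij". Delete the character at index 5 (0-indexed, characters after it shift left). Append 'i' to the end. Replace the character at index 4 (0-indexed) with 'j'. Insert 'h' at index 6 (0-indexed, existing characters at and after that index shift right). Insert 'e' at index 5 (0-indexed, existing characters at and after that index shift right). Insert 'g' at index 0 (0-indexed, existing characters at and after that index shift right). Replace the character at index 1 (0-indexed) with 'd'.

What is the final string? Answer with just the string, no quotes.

Answer: gdfhhjeih

Derivation:
Applying each edit step by step:
Start: "ffhhij"
Op 1 (delete idx 5 = 'j'): "ffhhij" -> "ffhhi"
Op 2 (append 'i'): "ffhhi" -> "ffhhii"
Op 3 (replace idx 4: 'i' -> 'j'): "ffhhii" -> "ffhhji"
Op 4 (insert 'h' at idx 6): "ffhhji" -> "ffhhjih"
Op 5 (insert 'e' at idx 5): "ffhhjih" -> "ffhhjeih"
Op 6 (insert 'g' at idx 0): "ffhhjeih" -> "gffhhjeih"
Op 7 (replace idx 1: 'f' -> 'd'): "gffhhjeih" -> "gdfhhjeih"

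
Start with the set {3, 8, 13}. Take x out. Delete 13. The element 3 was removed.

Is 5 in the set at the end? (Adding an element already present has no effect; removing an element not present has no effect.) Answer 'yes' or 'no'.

Answer: no

Derivation:
Tracking the set through each operation:
Start: {13, 3, 8}
Event 1 (remove x): not present, no change. Set: {13, 3, 8}
Event 2 (remove 13): removed. Set: {3, 8}
Event 3 (remove 3): removed. Set: {8}

Final set: {8} (size 1)
5 is NOT in the final set.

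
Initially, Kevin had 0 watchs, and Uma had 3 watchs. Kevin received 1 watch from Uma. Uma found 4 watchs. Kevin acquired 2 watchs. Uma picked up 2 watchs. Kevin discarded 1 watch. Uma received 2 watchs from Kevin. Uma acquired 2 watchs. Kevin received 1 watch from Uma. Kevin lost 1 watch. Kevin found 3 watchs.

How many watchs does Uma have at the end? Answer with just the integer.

Tracking counts step by step:
Start: Kevin=0, Uma=3
Event 1 (Uma -> Kevin, 1): Uma: 3 -> 2, Kevin: 0 -> 1. State: Kevin=1, Uma=2
Event 2 (Uma +4): Uma: 2 -> 6. State: Kevin=1, Uma=6
Event 3 (Kevin +2): Kevin: 1 -> 3. State: Kevin=3, Uma=6
Event 4 (Uma +2): Uma: 6 -> 8. State: Kevin=3, Uma=8
Event 5 (Kevin -1): Kevin: 3 -> 2. State: Kevin=2, Uma=8
Event 6 (Kevin -> Uma, 2): Kevin: 2 -> 0, Uma: 8 -> 10. State: Kevin=0, Uma=10
Event 7 (Uma +2): Uma: 10 -> 12. State: Kevin=0, Uma=12
Event 8 (Uma -> Kevin, 1): Uma: 12 -> 11, Kevin: 0 -> 1. State: Kevin=1, Uma=11
Event 9 (Kevin -1): Kevin: 1 -> 0. State: Kevin=0, Uma=11
Event 10 (Kevin +3): Kevin: 0 -> 3. State: Kevin=3, Uma=11

Uma's final count: 11

Answer: 11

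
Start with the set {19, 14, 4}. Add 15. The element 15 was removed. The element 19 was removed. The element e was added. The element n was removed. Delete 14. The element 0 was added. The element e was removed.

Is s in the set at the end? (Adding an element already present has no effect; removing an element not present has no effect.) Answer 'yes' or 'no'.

Answer: no

Derivation:
Tracking the set through each operation:
Start: {14, 19, 4}
Event 1 (add 15): added. Set: {14, 15, 19, 4}
Event 2 (remove 15): removed. Set: {14, 19, 4}
Event 3 (remove 19): removed. Set: {14, 4}
Event 4 (add e): added. Set: {14, 4, e}
Event 5 (remove n): not present, no change. Set: {14, 4, e}
Event 6 (remove 14): removed. Set: {4, e}
Event 7 (add 0): added. Set: {0, 4, e}
Event 8 (remove e): removed. Set: {0, 4}

Final set: {0, 4} (size 2)
s is NOT in the final set.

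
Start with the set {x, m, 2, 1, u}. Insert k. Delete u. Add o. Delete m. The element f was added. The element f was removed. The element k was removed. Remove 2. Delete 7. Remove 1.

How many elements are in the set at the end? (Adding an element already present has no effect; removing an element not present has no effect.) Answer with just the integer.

Answer: 2

Derivation:
Tracking the set through each operation:
Start: {1, 2, m, u, x}
Event 1 (add k): added. Set: {1, 2, k, m, u, x}
Event 2 (remove u): removed. Set: {1, 2, k, m, x}
Event 3 (add o): added. Set: {1, 2, k, m, o, x}
Event 4 (remove m): removed. Set: {1, 2, k, o, x}
Event 5 (add f): added. Set: {1, 2, f, k, o, x}
Event 6 (remove f): removed. Set: {1, 2, k, o, x}
Event 7 (remove k): removed. Set: {1, 2, o, x}
Event 8 (remove 2): removed. Set: {1, o, x}
Event 9 (remove 7): not present, no change. Set: {1, o, x}
Event 10 (remove 1): removed. Set: {o, x}

Final set: {o, x} (size 2)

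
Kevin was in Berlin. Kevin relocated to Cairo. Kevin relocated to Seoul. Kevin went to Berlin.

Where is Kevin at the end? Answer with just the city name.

Answer: Berlin

Derivation:
Tracking Kevin's location:
Start: Kevin is in Berlin.
After move 1: Berlin -> Cairo. Kevin is in Cairo.
After move 2: Cairo -> Seoul. Kevin is in Seoul.
After move 3: Seoul -> Berlin. Kevin is in Berlin.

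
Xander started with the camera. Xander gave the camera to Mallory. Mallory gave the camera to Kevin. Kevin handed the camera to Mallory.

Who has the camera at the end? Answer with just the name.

Tracking the camera through each event:
Start: Xander has the camera.
After event 1: Mallory has the camera.
After event 2: Kevin has the camera.
After event 3: Mallory has the camera.

Answer: Mallory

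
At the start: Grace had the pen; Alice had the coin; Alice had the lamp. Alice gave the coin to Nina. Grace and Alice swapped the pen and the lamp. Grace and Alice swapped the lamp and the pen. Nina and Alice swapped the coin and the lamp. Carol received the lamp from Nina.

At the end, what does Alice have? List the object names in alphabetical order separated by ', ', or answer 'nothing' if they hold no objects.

Answer: coin

Derivation:
Tracking all object holders:
Start: pen:Grace, coin:Alice, lamp:Alice
Event 1 (give coin: Alice -> Nina). State: pen:Grace, coin:Nina, lamp:Alice
Event 2 (swap pen<->lamp: now pen:Alice, lamp:Grace). State: pen:Alice, coin:Nina, lamp:Grace
Event 3 (swap lamp<->pen: now lamp:Alice, pen:Grace). State: pen:Grace, coin:Nina, lamp:Alice
Event 4 (swap coin<->lamp: now coin:Alice, lamp:Nina). State: pen:Grace, coin:Alice, lamp:Nina
Event 5 (give lamp: Nina -> Carol). State: pen:Grace, coin:Alice, lamp:Carol

Final state: pen:Grace, coin:Alice, lamp:Carol
Alice holds: coin.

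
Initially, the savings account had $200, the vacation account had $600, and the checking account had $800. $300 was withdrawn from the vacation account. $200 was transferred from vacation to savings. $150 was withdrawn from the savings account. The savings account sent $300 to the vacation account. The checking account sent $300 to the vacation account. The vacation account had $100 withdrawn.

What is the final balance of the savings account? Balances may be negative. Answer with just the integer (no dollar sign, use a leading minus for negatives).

Tracking account balances step by step:
Start: savings=200, vacation=600, checking=800
Event 1 (withdraw 300 from vacation): vacation: 600 - 300 = 300. Balances: savings=200, vacation=300, checking=800
Event 2 (transfer 200 vacation -> savings): vacation: 300 - 200 = 100, savings: 200 + 200 = 400. Balances: savings=400, vacation=100, checking=800
Event 3 (withdraw 150 from savings): savings: 400 - 150 = 250. Balances: savings=250, vacation=100, checking=800
Event 4 (transfer 300 savings -> vacation): savings: 250 - 300 = -50, vacation: 100 + 300 = 400. Balances: savings=-50, vacation=400, checking=800
Event 5 (transfer 300 checking -> vacation): checking: 800 - 300 = 500, vacation: 400 + 300 = 700. Balances: savings=-50, vacation=700, checking=500
Event 6 (withdraw 100 from vacation): vacation: 700 - 100 = 600. Balances: savings=-50, vacation=600, checking=500

Final balance of savings: -50

Answer: -50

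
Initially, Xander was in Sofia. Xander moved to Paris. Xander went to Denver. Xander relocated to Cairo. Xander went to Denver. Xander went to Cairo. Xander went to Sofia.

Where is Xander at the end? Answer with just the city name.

Tracking Xander's location:
Start: Xander is in Sofia.
After move 1: Sofia -> Paris. Xander is in Paris.
After move 2: Paris -> Denver. Xander is in Denver.
After move 3: Denver -> Cairo. Xander is in Cairo.
After move 4: Cairo -> Denver. Xander is in Denver.
After move 5: Denver -> Cairo. Xander is in Cairo.
After move 6: Cairo -> Sofia. Xander is in Sofia.

Answer: Sofia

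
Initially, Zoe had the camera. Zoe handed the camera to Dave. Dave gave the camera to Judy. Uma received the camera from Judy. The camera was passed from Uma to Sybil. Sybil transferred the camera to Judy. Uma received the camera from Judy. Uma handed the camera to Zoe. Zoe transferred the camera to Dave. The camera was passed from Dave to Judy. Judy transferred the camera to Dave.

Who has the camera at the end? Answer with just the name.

Tracking the camera through each event:
Start: Zoe has the camera.
After event 1: Dave has the camera.
After event 2: Judy has the camera.
After event 3: Uma has the camera.
After event 4: Sybil has the camera.
After event 5: Judy has the camera.
After event 6: Uma has the camera.
After event 7: Zoe has the camera.
After event 8: Dave has the camera.
After event 9: Judy has the camera.
After event 10: Dave has the camera.

Answer: Dave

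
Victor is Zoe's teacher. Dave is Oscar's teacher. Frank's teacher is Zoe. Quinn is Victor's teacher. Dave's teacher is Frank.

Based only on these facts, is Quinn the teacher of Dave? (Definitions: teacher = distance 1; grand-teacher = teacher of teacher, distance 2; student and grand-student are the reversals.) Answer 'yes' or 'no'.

Reconstructing the teacher chain from the given facts:
  Quinn -> Victor -> Zoe -> Frank -> Dave -> Oscar
(each arrow means 'teacher of the next')
Positions in the chain (0 = top):
  position of Quinn: 0
  position of Victor: 1
  position of Zoe: 2
  position of Frank: 3
  position of Dave: 4
  position of Oscar: 5

Quinn is at position 0, Dave is at position 4; signed distance (j - i) = 4.
'teacher' requires j - i = 1. Actual distance is 4, so the relation does NOT hold.

Answer: no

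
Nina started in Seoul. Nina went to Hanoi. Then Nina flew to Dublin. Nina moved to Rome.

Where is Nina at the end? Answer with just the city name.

Tracking Nina's location:
Start: Nina is in Seoul.
After move 1: Seoul -> Hanoi. Nina is in Hanoi.
After move 2: Hanoi -> Dublin. Nina is in Dublin.
After move 3: Dublin -> Rome. Nina is in Rome.

Answer: Rome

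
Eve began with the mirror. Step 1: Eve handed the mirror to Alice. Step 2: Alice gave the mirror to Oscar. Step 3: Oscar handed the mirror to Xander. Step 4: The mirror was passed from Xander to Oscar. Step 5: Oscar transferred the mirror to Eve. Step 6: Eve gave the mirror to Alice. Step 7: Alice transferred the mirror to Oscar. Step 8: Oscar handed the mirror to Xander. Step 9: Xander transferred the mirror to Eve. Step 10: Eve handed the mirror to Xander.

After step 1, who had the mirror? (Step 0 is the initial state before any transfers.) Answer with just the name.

Tracking the mirror holder through step 1:
After step 0 (start): Eve
After step 1: Alice

At step 1, the holder is Alice.

Answer: Alice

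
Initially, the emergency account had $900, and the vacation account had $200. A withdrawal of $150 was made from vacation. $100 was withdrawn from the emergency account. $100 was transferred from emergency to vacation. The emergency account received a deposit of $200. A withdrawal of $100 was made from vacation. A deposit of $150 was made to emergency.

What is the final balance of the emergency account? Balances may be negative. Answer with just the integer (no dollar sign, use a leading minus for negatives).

Answer: 1050

Derivation:
Tracking account balances step by step:
Start: emergency=900, vacation=200
Event 1 (withdraw 150 from vacation): vacation: 200 - 150 = 50. Balances: emergency=900, vacation=50
Event 2 (withdraw 100 from emergency): emergency: 900 - 100 = 800. Balances: emergency=800, vacation=50
Event 3 (transfer 100 emergency -> vacation): emergency: 800 - 100 = 700, vacation: 50 + 100 = 150. Balances: emergency=700, vacation=150
Event 4 (deposit 200 to emergency): emergency: 700 + 200 = 900. Balances: emergency=900, vacation=150
Event 5 (withdraw 100 from vacation): vacation: 150 - 100 = 50. Balances: emergency=900, vacation=50
Event 6 (deposit 150 to emergency): emergency: 900 + 150 = 1050. Balances: emergency=1050, vacation=50

Final balance of emergency: 1050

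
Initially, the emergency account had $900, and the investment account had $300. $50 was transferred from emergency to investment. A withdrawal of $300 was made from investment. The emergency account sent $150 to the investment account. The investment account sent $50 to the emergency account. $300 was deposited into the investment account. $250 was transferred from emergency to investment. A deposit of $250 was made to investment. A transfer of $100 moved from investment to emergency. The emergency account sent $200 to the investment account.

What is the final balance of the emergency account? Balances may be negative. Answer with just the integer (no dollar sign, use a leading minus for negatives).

Tracking account balances step by step:
Start: emergency=900, investment=300
Event 1 (transfer 50 emergency -> investment): emergency: 900 - 50 = 850, investment: 300 + 50 = 350. Balances: emergency=850, investment=350
Event 2 (withdraw 300 from investment): investment: 350 - 300 = 50. Balances: emergency=850, investment=50
Event 3 (transfer 150 emergency -> investment): emergency: 850 - 150 = 700, investment: 50 + 150 = 200. Balances: emergency=700, investment=200
Event 4 (transfer 50 investment -> emergency): investment: 200 - 50 = 150, emergency: 700 + 50 = 750. Balances: emergency=750, investment=150
Event 5 (deposit 300 to investment): investment: 150 + 300 = 450. Balances: emergency=750, investment=450
Event 6 (transfer 250 emergency -> investment): emergency: 750 - 250 = 500, investment: 450 + 250 = 700. Balances: emergency=500, investment=700
Event 7 (deposit 250 to investment): investment: 700 + 250 = 950. Balances: emergency=500, investment=950
Event 8 (transfer 100 investment -> emergency): investment: 950 - 100 = 850, emergency: 500 + 100 = 600. Balances: emergency=600, investment=850
Event 9 (transfer 200 emergency -> investment): emergency: 600 - 200 = 400, investment: 850 + 200 = 1050. Balances: emergency=400, investment=1050

Final balance of emergency: 400

Answer: 400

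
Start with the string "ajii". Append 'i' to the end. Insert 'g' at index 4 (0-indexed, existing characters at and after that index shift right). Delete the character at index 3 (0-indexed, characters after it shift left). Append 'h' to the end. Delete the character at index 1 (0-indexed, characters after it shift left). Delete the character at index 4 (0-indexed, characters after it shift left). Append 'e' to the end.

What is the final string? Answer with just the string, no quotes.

Applying each edit step by step:
Start: "ajii"
Op 1 (append 'i'): "ajii" -> "ajiii"
Op 2 (insert 'g' at idx 4): "ajiii" -> "ajiigi"
Op 3 (delete idx 3 = 'i'): "ajiigi" -> "ajigi"
Op 4 (append 'h'): "ajigi" -> "ajigih"
Op 5 (delete idx 1 = 'j'): "ajigih" -> "aigih"
Op 6 (delete idx 4 = 'h'): "aigih" -> "aigi"
Op 7 (append 'e'): "aigi" -> "aigie"

Answer: aigie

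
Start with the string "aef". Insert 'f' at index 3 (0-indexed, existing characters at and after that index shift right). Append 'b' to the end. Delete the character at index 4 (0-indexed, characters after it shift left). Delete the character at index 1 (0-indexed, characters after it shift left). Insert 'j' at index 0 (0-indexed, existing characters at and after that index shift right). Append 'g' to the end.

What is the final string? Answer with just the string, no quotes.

Answer: jaffg

Derivation:
Applying each edit step by step:
Start: "aef"
Op 1 (insert 'f' at idx 3): "aef" -> "aeff"
Op 2 (append 'b'): "aeff" -> "aeffb"
Op 3 (delete idx 4 = 'b'): "aeffb" -> "aeff"
Op 4 (delete idx 1 = 'e'): "aeff" -> "aff"
Op 5 (insert 'j' at idx 0): "aff" -> "jaff"
Op 6 (append 'g'): "jaff" -> "jaffg"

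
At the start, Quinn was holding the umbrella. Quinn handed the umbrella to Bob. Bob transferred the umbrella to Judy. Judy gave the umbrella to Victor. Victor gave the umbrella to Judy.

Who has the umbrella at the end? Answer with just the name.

Tracking the umbrella through each event:
Start: Quinn has the umbrella.
After event 1: Bob has the umbrella.
After event 2: Judy has the umbrella.
After event 3: Victor has the umbrella.
After event 4: Judy has the umbrella.

Answer: Judy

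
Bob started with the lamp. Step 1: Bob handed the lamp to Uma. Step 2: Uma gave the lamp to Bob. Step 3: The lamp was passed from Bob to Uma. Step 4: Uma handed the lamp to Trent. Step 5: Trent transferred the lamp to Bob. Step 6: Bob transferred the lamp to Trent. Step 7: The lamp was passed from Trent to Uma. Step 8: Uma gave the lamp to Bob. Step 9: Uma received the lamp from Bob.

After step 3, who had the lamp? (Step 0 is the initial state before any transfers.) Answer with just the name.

Answer: Uma

Derivation:
Tracking the lamp holder through step 3:
After step 0 (start): Bob
After step 1: Uma
After step 2: Bob
After step 3: Uma

At step 3, the holder is Uma.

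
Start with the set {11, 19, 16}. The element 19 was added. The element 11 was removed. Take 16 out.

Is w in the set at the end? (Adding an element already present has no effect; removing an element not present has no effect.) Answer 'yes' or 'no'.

Answer: no

Derivation:
Tracking the set through each operation:
Start: {11, 16, 19}
Event 1 (add 19): already present, no change. Set: {11, 16, 19}
Event 2 (remove 11): removed. Set: {16, 19}
Event 3 (remove 16): removed. Set: {19}

Final set: {19} (size 1)
w is NOT in the final set.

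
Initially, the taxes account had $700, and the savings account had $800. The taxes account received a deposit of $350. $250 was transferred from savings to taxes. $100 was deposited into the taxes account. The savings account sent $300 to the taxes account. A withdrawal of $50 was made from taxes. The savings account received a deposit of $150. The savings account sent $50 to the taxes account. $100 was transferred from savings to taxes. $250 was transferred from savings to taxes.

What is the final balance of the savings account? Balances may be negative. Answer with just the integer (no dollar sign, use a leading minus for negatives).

Tracking account balances step by step:
Start: taxes=700, savings=800
Event 1 (deposit 350 to taxes): taxes: 700 + 350 = 1050. Balances: taxes=1050, savings=800
Event 2 (transfer 250 savings -> taxes): savings: 800 - 250 = 550, taxes: 1050 + 250 = 1300. Balances: taxes=1300, savings=550
Event 3 (deposit 100 to taxes): taxes: 1300 + 100 = 1400. Balances: taxes=1400, savings=550
Event 4 (transfer 300 savings -> taxes): savings: 550 - 300 = 250, taxes: 1400 + 300 = 1700. Balances: taxes=1700, savings=250
Event 5 (withdraw 50 from taxes): taxes: 1700 - 50 = 1650. Balances: taxes=1650, savings=250
Event 6 (deposit 150 to savings): savings: 250 + 150 = 400. Balances: taxes=1650, savings=400
Event 7 (transfer 50 savings -> taxes): savings: 400 - 50 = 350, taxes: 1650 + 50 = 1700. Balances: taxes=1700, savings=350
Event 8 (transfer 100 savings -> taxes): savings: 350 - 100 = 250, taxes: 1700 + 100 = 1800. Balances: taxes=1800, savings=250
Event 9 (transfer 250 savings -> taxes): savings: 250 - 250 = 0, taxes: 1800 + 250 = 2050. Balances: taxes=2050, savings=0

Final balance of savings: 0

Answer: 0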